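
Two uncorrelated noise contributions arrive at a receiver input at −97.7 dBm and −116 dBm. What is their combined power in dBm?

−97.6 dBm

Convert to linear, add, convert back:
P₁ = 1.70×10⁻¹³ W, P₂ = 2.51×10⁻¹⁵ W
P_tot = 1.72×10⁻¹³ W → 10 log₁₀(P_tot / 10⁻³) = −97.6 dBm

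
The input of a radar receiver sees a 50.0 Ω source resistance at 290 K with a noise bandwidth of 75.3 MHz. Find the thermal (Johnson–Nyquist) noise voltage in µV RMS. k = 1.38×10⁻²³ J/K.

7.76 µV

V_n = √(4kTRB)
4kTRB = 4 × 1.38×10⁻²³ × 290 × 5.00×10¹ × 7.53×10⁷ = 6.03×10⁻¹¹ V²
V_n = √(6.03×10⁻¹¹) = 7.76×10⁻⁶ V = 7.76 µV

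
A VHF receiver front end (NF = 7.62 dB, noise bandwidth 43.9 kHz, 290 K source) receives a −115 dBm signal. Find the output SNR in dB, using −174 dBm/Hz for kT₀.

5.0 dB

Noise floor: N = −174 + 10 log₁₀(B) + NF
10 log₁₀(4.39×10⁴) = 46.42 dB
N = −174 + 46.42 + 7.62 = −119.96 dBm
SNR = P_sig − N = −115 − (−119.96) = 4.96 dB → 5.0 dB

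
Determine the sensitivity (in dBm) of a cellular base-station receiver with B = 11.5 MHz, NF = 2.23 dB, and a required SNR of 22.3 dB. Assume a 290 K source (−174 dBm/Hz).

Sensitivity = −174 + 10 log₁₀(B) + NF + SNR_min
= −174 + 70.61 + 2.23 + 22.3
= −78.86 dBm → −78.9 dBm

−78.9 dBm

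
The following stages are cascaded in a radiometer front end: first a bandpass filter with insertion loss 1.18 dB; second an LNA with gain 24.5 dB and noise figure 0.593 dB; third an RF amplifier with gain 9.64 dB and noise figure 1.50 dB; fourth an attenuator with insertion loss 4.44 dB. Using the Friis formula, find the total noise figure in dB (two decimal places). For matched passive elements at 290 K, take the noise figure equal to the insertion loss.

1.78 dB

Convert to linear (a loss of L dB is a gain of −L dB): F_i = 10^(NF_i/10), G_i = 10^(G_i,dB/10)
  Stage 1: F_1 = 10^(1.18/10) = 1.312, G_1 = 10^(−1.18/10) = 0.7621
  Stage 2: F_2 = 10^(0.593/10) = 1.146, G_2 = 10^(24.5/10) = 281.8
  Stage 3: F_3 = 10^(1.50/10) = 1.413, G_3 = 10^(9.64/10) = 9.204
  Stage 4: F_4 = 10^(4.44/10) = 2.780, G_4 = 10^(−4.44/10) = 0.3597
Friis cascade:
  F = 1.312 + (1.146 − 1)/0.7621 + (1.413 − 1)/214.8 + (2.780 − 1)/1977 = 1.507
NF = 10 log₁₀(1.507) = 1.78 dB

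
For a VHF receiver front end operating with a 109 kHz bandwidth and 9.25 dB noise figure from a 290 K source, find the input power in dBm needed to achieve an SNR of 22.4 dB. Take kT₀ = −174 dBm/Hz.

−92.0 dBm

Sensitivity = −174 + 10 log₁₀(B) + NF + SNR_min
= −174 + 50.37 + 9.25 + 22.4
= −91.98 dBm → −92.0 dBm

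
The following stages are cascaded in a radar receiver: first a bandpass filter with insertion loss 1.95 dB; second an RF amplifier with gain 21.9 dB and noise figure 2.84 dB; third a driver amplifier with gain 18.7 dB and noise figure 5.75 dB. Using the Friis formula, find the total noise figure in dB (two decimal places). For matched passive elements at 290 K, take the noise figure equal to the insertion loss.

Convert to linear (a loss of L dB is a gain of −L dB): F_i = 10^(NF_i/10), G_i = 10^(G_i,dB/10)
  Stage 1: F_1 = 10^(1.95/10) = 1.567, G_1 = 10^(−1.95/10) = 0.6383
  Stage 2: F_2 = 10^(2.84/10) = 1.923, G_2 = 10^(21.9/10) = 154.9
  Stage 3: F_3 = 10^(5.75/10) = 3.758, G_3 = 10^(18.7/10) = 74.13
Friis cascade:
  F = 1.567 + (1.923 − 1)/0.6383 + (3.758 − 1)/98.86 = 3.041
NF = 10 log₁₀(3.041) = 4.83 dB

4.83 dB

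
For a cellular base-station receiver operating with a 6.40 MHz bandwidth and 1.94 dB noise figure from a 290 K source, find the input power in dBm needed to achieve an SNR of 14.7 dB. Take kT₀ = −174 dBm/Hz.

Sensitivity = −174 + 10 log₁₀(B) + NF + SNR_min
= −174 + 68.06 + 1.94 + 14.7
= −89.30 dBm → −89.3 dBm

−89.3 dBm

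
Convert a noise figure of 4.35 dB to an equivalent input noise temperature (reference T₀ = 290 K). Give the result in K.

500 K

F = 10^(4.35/10) = 2.7227
T_e = (F − 1)·T₀ = (2.7227 − 1) × 290 = 500 K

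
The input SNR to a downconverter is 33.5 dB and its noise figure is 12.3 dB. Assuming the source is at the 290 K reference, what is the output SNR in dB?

21.2 dB

By definition F = SNR_in/SNR_out, so in dB: SNR_out = SNR_in − NF
SNR_out = 33.5 − 12.3 = 21.2 dB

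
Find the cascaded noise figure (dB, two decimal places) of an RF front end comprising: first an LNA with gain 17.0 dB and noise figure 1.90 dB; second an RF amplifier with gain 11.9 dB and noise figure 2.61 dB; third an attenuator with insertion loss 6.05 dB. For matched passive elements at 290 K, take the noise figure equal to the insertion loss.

Convert to linear (a loss of L dB is a gain of −L dB): F_i = 10^(NF_i/10), G_i = 10^(G_i,dB/10)
  Stage 1: F_1 = 10^(1.90/10) = 1.549, G_1 = 10^(17.0/10) = 50.12
  Stage 2: F_2 = 10^(2.61/10) = 1.824, G_2 = 10^(11.9/10) = 15.49
  Stage 3: F_3 = 10^(6.05/10) = 4.027, G_3 = 10^(−6.05/10) = 0.2483
Friis cascade:
  F = 1.549 + (1.824 − 1)/50.12 + (4.027 − 1)/776.2 = 1.569
NF = 10 log₁₀(1.569) = 1.96 dB

1.96 dB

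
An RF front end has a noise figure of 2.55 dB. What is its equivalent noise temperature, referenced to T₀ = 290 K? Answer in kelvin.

F = 10^(2.55/10) = 1.79887
T_e = (F − 1)·T₀ = (1.79887 − 1) × 290 = 232 K

232 K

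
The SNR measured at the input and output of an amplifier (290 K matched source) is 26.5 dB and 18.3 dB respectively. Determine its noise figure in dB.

NF (dB) = SNR_in(dB) − SNR_out(dB) when the source is at T₀
NF = 26.5 − 18.3 = 8.2 dB

8.2 dB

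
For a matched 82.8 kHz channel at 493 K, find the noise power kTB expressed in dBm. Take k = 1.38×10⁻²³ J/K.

−122.5 dBm

P_n = kTB = 1.38×10⁻²³ × 493 × 8.28×10⁴ = 5.63×10⁻¹⁶ W
In dBm: 10 log₁₀(5.63×10⁻¹⁶ / 10⁻³) = −122.5 dBm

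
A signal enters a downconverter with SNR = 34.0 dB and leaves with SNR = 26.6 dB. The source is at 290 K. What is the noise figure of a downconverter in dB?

NF (dB) = SNR_in(dB) − SNR_out(dB) when the source is at T₀
NF = 34.0 − 26.6 = 7.4 dB

7.4 dB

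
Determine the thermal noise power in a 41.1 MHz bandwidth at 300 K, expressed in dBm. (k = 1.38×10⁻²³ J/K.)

−97.7 dBm

P_n = kTB = 1.38×10⁻²³ × 300 × 4.11×10⁷ = 1.70×10⁻¹³ W
In dBm: 10 log₁₀(1.70×10⁻¹³ / 10⁻³) = −97.7 dBm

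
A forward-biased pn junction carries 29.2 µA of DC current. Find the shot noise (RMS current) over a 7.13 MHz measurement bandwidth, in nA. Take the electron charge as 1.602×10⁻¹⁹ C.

I_n = √(2qI·B)
2qI·B = 2 × 1.602×10⁻¹⁹ × 2.92×10⁻⁵ × 7.13×10⁶ = 6.67×10⁻¹⁷ A²
I_n = √(6.67×10⁻¹⁷) = 8.17×10⁻⁹ A = 8.17 nA

8.17 nA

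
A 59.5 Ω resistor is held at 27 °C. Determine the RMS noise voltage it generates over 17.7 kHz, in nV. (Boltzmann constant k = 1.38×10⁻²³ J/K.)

T = 27 °C + 273.15 = 300.15 K
V_n = √(4kTRB)
4kTRB = 4 × 1.38×10⁻²³ × 300.15 × 5.95×10¹ × 1.77×10⁴ = 1.74×10⁻¹⁴ V²
V_n = √(1.74×10⁻¹⁴) = 1.32×10⁻⁷ V = 132 nV

132 nV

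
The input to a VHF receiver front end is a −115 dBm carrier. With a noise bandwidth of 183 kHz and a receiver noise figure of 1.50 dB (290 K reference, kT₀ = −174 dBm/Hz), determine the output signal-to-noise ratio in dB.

Noise floor: N = −174 + 10 log₁₀(B) + NF
10 log₁₀(1.83×10⁵) = 52.62 dB
N = −174 + 52.62 + 1.50 = −119.88 dBm
SNR = P_sig − N = −115 − (−119.88) = 4.88 dB → 4.9 dB

4.9 dB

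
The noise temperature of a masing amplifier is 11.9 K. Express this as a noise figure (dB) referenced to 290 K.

F = 1 + T_e/T₀ = 1 + 11.9/290 = 1.04103
NF = 10 log₁₀(1.04103) = 0.175 dB

0.175 dB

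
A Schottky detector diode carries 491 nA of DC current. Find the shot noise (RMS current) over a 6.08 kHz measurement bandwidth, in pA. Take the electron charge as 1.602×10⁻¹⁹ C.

I_n = √(2qI·B)
2qI·B = 2 × 1.602×10⁻¹⁹ × 4.91×10⁻⁷ × 6.08×10³ = 9.56×10⁻²² A²
I_n = √(9.56×10⁻²²) = 3.09×10⁻¹¹ A = 30.9 pA

30.9 pA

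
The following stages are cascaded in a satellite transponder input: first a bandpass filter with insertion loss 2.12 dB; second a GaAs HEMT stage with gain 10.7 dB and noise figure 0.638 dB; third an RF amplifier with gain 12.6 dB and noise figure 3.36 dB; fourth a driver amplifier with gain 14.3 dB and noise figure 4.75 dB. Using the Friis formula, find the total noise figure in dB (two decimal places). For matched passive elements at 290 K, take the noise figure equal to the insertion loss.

Convert to linear (a loss of L dB is a gain of −L dB): F_i = 10^(NF_i/10), G_i = 10^(G_i,dB/10)
  Stage 1: F_1 = 10^(2.12/10) = 1.629, G_1 = 10^(−2.12/10) = 0.6138
  Stage 2: F_2 = 10^(0.638/10) = 1.158, G_2 = 10^(10.7/10) = 11.75
  Stage 3: F_3 = 10^(3.36/10) = 2.168, G_3 = 10^(12.6/10) = 18.20
  Stage 4: F_4 = 10^(4.75/10) = 2.985, G_4 = 10^(14.3/10) = 26.92
Friis cascade:
  F = 1.629 + (1.158 − 1)/0.6138 + (2.168 − 1)/7.211 + (2.985 − 1)/131.2 = 2.064
NF = 10 log₁₀(2.064) = 3.15 dB

3.15 dB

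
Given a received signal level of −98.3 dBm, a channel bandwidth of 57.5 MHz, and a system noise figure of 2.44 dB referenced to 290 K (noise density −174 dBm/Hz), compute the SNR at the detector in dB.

Noise floor: N = −174 + 10 log₁₀(B) + NF
10 log₁₀(5.75×10⁷) = 77.6 dB
N = −174 + 77.6 + 2.44 = −93.96 dBm
SNR = P_sig − N = −98.3 − (−93.96) = −4.34 dB → −4.3 dB

−4.3 dB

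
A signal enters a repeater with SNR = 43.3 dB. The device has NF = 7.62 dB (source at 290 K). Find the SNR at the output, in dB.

By definition F = SNR_in/SNR_out, so in dB: SNR_out = SNR_in − NF
SNR_out = 43.3 − 7.62 = 35.68 dB

35.68 dB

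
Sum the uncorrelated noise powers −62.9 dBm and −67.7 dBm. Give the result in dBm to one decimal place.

−61.7 dBm

Convert to linear, add, convert back:
P₁ = 5.13×10⁻¹⁰ W, P₂ = 1.70×10⁻¹⁰ W
P_tot = 6.83×10⁻¹⁰ W → 10 log₁₀(P_tot / 10⁻³) = −61.7 dBm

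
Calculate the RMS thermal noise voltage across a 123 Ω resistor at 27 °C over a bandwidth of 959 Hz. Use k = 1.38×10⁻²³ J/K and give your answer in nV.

T = 27 °C + 273.15 = 300.15 K
V_n = √(4kTRB)
4kTRB = 4 × 1.38×10⁻²³ × 300.15 × 1.23×10² × 9.59×10² = 1.95×10⁻¹⁵ V²
V_n = √(1.95×10⁻¹⁵) = 4.42×10⁻⁸ V = 44.2 nV

44.2 nV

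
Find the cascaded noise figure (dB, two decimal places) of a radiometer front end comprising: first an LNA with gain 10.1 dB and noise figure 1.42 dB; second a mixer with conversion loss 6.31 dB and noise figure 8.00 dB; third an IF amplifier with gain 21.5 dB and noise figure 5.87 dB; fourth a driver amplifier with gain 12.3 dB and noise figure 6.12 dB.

4.93 dB

Convert to linear (a loss of L dB is a gain of −L dB): F_i = 10^(NF_i/10), G_i = 10^(G_i,dB/10)
  Stage 1: F_1 = 10^(1.42/10) = 1.387, G_1 = 10^(10.1/10) = 10.23
  Stage 2: F_2 = 10^(8.00/10) = 6.310, G_2 = 10^(−6.31/10) = 0.2339
  Stage 3: F_3 = 10^(5.87/10) = 3.864, G_3 = 10^(21.5/10) = 141.3
  Stage 4: F_4 = 10^(6.12/10) = 4.093, G_4 = 10^(12.3/10) = 16.98
Friis cascade:
  F = 1.387 + (6.310 − 1)/10.23 + (3.864 − 1)/2.393 + (4.093 − 1)/338.1 = 3.111
NF = 10 log₁₀(3.111) = 4.93 dB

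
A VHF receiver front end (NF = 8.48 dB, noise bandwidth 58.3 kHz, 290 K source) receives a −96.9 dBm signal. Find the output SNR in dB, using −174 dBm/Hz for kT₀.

21.0 dB

Noise floor: N = −174 + 10 log₁₀(B) + NF
10 log₁₀(5.83×10⁴) = 47.66 dB
N = −174 + 47.66 + 8.48 = −117.86 dBm
SNR = P_sig − N = −96.9 − (−117.86) = 20.96 dB → 21.0 dB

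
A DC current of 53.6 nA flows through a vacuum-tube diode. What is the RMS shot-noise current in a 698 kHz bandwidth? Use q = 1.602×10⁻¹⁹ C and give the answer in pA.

109 pA

I_n = √(2qI·B)
2qI·B = 2 × 1.602×10⁻¹⁹ × 5.36×10⁻⁸ × 6.98×10⁵ = 1.20×10⁻²⁰ A²
I_n = √(1.20×10⁻²⁰) = 1.09×10⁻¹⁰ A = 109 pA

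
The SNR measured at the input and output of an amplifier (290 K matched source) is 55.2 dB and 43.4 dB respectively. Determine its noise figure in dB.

NF (dB) = SNR_in(dB) − SNR_out(dB) when the source is at T₀
NF = 55.2 − 43.4 = 11.8 dB

11.8 dB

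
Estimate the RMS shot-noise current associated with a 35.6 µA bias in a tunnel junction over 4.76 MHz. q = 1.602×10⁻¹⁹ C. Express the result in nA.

I_n = √(2qI·B)
2qI·B = 2 × 1.602×10⁻¹⁹ × 3.56×10⁻⁵ × 4.76×10⁶ = 5.43×10⁻¹⁷ A²
I_n = √(5.43×10⁻¹⁷) = 7.37×10⁻⁹ A = 7.37 nA

7.37 nA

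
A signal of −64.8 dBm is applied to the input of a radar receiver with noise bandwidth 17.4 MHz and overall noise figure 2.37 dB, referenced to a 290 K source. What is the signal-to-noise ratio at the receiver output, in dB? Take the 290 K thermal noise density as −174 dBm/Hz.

Noise floor: N = −174 + 10 log₁₀(B) + NF
10 log₁₀(1.74×10⁷) = 72.41 dB
N = −174 + 72.41 + 2.37 = −99.22 dBm
SNR = P_sig − N = −64.8 − (−99.22) = 34.42 dB → 34.4 dB

34.4 dB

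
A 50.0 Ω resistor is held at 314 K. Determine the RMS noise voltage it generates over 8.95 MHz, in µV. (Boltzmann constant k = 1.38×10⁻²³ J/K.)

2.79 µV

V_n = √(4kTRB)
4kTRB = 4 × 1.38×10⁻²³ × 314 × 5.00×10¹ × 8.95×10⁶ = 7.76×10⁻¹² V²
V_n = √(7.76×10⁻¹²) = 2.79×10⁻⁶ V = 2.79 µV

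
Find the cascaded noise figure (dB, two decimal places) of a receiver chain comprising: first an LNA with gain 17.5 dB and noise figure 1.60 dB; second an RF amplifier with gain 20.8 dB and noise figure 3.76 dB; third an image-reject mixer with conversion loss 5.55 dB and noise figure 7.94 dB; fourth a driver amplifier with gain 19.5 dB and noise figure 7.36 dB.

Convert to linear (a loss of L dB is a gain of −L dB): F_i = 10^(NF_i/10), G_i = 10^(G_i,dB/10)
  Stage 1: F_1 = 10^(1.60/10) = 1.445, G_1 = 10^(17.5/10) = 56.23
  Stage 2: F_2 = 10^(3.76/10) = 2.377, G_2 = 10^(20.8/10) = 120.2
  Stage 3: F_3 = 10^(7.94/10) = 6.223, G_3 = 10^(−5.55/10) = 0.2786
  Stage 4: F_4 = 10^(7.36/10) = 5.445, G_4 = 10^(19.5/10) = 89.13
Friis cascade:
  F = 1.445 + (2.377 − 1)/56.23 + (6.223 − 1)/6761 + (5.445 − 1)/1884 = 1.473
NF = 10 log₁₀(1.473) = 1.68 dB

1.68 dB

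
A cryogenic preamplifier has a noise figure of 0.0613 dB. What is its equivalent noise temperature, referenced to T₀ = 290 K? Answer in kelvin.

F = 10^(0.0613/10) = 1.01421
T_e = (F − 1)·T₀ = (1.01421 − 1) × 290 = 4.12 K

4.12 K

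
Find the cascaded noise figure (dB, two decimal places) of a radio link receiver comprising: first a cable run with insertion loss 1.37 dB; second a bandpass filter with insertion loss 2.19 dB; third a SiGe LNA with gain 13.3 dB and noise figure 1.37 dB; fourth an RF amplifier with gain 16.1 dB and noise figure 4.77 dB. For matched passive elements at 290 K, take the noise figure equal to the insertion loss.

Convert to linear (a loss of L dB is a gain of −L dB): F_i = 10^(NF_i/10), G_i = 10^(G_i,dB/10)
  Stage 1: F_1 = 10^(1.37/10) = 1.371, G_1 = 10^(−1.37/10) = 0.7295
  Stage 2: F_2 = 10^(2.19/10) = 1.656, G_2 = 10^(−2.19/10) = 0.6039
  Stage 3: F_3 = 10^(1.37/10) = 1.371, G_3 = 10^(13.3/10) = 21.38
  Stage 4: F_4 = 10^(4.77/10) = 2.999, G_4 = 10^(16.1/10) = 40.74
Friis cascade:
  F = 1.371 + (1.656 − 1)/0.7295 + (1.371 − 1)/0.4406 + (2.999 − 1)/9.419 = 3.324
NF = 10 log₁₀(3.324) = 5.22 dB

5.22 dB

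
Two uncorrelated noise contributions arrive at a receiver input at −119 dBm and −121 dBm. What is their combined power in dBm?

−116.9 dBm

Convert to linear, add, convert back:
P₁ = 1.26×10⁻¹⁵ W, P₂ = 7.94×10⁻¹⁶ W
P_tot = 2.05×10⁻¹⁵ W → 10 log₁₀(P_tot / 10⁻³) = −116.9 dBm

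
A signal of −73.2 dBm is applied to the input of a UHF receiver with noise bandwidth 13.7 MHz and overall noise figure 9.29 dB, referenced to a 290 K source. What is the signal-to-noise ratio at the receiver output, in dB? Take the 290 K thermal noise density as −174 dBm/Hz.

Noise floor: N = −174 + 10 log₁₀(B) + NF
10 log₁₀(1.37×10⁷) = 71.37 dB
N = −174 + 71.37 + 9.29 = −93.34 dBm
SNR = P_sig − N = −73.2 − (−93.34) = 20.14 dB → 20.1 dB

20.1 dB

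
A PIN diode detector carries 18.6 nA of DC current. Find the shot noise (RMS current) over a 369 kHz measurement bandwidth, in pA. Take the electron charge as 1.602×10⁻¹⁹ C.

46.9 pA

I_n = √(2qI·B)
2qI·B = 2 × 1.602×10⁻¹⁹ × 1.86×10⁻⁸ × 3.69×10⁵ = 2.20×10⁻²¹ A²
I_n = √(2.20×10⁻²¹) = 4.69×10⁻¹¹ A = 46.9 pA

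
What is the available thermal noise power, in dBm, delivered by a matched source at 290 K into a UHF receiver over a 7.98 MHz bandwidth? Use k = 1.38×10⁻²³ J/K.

P_n = kTB = 1.38×10⁻²³ × 290 × 7.98×10⁶ = 3.19×10⁻¹⁴ W
In dBm: 10 log₁₀(3.19×10⁻¹⁴ / 10⁻³) = −105.0 dBm

−105.0 dBm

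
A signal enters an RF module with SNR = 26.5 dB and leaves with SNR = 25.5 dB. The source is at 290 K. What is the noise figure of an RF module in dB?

NF (dB) = SNR_in(dB) − SNR_out(dB) when the source is at T₀
NF = 26.5 − 25.5 = 1.0 dB

1.0 dB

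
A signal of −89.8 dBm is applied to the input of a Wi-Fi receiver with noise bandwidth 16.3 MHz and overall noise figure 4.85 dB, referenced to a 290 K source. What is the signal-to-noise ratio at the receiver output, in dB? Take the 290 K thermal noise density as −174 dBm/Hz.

Noise floor: N = −174 + 10 log₁₀(B) + NF
10 log₁₀(1.63×10⁷) = 72.12 dB
N = −174 + 72.12 + 4.85 = −97.03 dBm
SNR = P_sig − N = −89.8 − (−97.03) = 7.23 dB → 7.2 dB

7.2 dB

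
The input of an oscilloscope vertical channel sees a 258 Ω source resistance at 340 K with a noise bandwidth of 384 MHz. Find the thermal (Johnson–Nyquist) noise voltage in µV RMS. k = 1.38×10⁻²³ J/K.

V_n = √(4kTRB)
4kTRB = 4 × 1.38×10⁻²³ × 340 × 2.58×10² × 3.84×10⁸ = 1.86×10⁻⁹ V²
V_n = √(1.86×10⁻⁹) = 4.31×10⁻⁵ V = 43.1 µV

43.1 µV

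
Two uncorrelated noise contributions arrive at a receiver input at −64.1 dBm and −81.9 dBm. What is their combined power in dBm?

Convert to linear, add, convert back:
P₁ = 3.89×10⁻¹⁰ W, P₂ = 6.46×10⁻¹² W
P_tot = 3.96×10⁻¹⁰ W → 10 log₁₀(P_tot / 10⁻³) = −64.0 dBm

−64.0 dBm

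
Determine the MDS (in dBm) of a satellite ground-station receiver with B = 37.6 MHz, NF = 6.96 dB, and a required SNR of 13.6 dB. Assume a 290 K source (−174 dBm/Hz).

−77.7 dBm

Sensitivity = −174 + 10 log₁₀(B) + NF + SNR_min
= −174 + 75.75 + 6.96 + 13.6
= −77.69 dBm → −77.7 dBm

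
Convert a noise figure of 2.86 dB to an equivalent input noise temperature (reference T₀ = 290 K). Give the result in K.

F = 10^(2.86/10) = 1.93197
T_e = (F − 1)·T₀ = (1.93197 − 1) × 290 = 270 K

270 K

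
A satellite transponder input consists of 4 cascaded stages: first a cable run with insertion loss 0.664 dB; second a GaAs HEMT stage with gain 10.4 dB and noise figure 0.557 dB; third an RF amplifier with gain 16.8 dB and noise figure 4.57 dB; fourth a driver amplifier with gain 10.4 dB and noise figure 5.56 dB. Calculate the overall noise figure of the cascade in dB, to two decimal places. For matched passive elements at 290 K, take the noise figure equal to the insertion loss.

1.84 dB

Convert to linear (a loss of L dB is a gain of −L dB): F_i = 10^(NF_i/10), G_i = 10^(G_i,dB/10)
  Stage 1: F_1 = 10^(0.664/10) = 1.165, G_1 = 10^(−0.664/10) = 0.8582
  Stage 2: F_2 = 10^(0.557/10) = 1.137, G_2 = 10^(10.4/10) = 10.96
  Stage 3: F_3 = 10^(4.57/10) = 2.864, G_3 = 10^(16.8/10) = 47.86
  Stage 4: F_4 = 10^(5.56/10) = 3.597, G_4 = 10^(10.4/10) = 10.96
Friis cascade:
  F = 1.165 + (1.137 − 1)/0.8582 + (2.864 − 1)/9.410 + (3.597 − 1)/450.4 = 1.529
NF = 10 log₁₀(1.529) = 1.84 dB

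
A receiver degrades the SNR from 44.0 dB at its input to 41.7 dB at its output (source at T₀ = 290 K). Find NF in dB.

2.3 dB

NF (dB) = SNR_in(dB) − SNR_out(dB) when the source is at T₀
NF = 44.0 − 41.7 = 2.3 dB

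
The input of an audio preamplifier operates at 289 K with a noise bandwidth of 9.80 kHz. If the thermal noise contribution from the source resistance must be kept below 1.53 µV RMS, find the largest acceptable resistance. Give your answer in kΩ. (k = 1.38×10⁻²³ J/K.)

15.0 kΩ

Johnson–Nyquist: V_n = √(4kTRB) ⇒ R = V_n² / (4kTB)
4kTB = 4 × 1.38×10⁻²³ × 289 × 9.80×10³ = 1.56×10⁻¹⁶
R = (1.53×10⁻⁶)² / 1.56×10⁻¹⁶ = 1.50×10⁴ Ω = 15.0 kΩ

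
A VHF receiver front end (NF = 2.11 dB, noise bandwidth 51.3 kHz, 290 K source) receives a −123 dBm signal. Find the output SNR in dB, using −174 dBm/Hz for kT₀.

Noise floor: N = −174 + 10 log₁₀(B) + NF
10 log₁₀(5.13×10⁴) = 47.1 dB
N = −174 + 47.1 + 2.11 = −124.79 dBm
SNR = P_sig − N = −123 − (−124.79) = 1.79 dB → 1.8 dB

1.8 dB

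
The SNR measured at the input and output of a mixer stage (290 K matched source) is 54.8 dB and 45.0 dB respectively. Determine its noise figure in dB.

NF (dB) = SNR_in(dB) − SNR_out(dB) when the source is at T₀
NF = 54.8 − 45.0 = 9.8 dB

9.8 dB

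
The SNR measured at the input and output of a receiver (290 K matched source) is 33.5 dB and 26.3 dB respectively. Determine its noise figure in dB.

NF (dB) = SNR_in(dB) − SNR_out(dB) when the source is at T₀
NF = 33.5 − 26.3 = 7.2 dB

7.2 dB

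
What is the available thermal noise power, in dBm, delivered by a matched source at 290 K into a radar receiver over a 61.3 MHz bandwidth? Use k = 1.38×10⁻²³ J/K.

P_n = kTB = 1.38×10⁻²³ × 290 × 6.13×10⁷ = 2.45×10⁻¹³ W
In dBm: 10 log₁₀(2.45×10⁻¹³ / 10⁻³) = −96.1 dBm

−96.1 dBm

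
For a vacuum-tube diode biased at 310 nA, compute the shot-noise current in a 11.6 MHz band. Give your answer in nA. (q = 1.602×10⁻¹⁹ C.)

1.07 nA

I_n = √(2qI·B)
2qI·B = 2 × 1.602×10⁻¹⁹ × 3.10×10⁻⁷ × 1.16×10⁷ = 1.15×10⁻¹⁸ A²
I_n = √(1.15×10⁻¹⁸) = 1.07×10⁻⁹ A = 1.07 nA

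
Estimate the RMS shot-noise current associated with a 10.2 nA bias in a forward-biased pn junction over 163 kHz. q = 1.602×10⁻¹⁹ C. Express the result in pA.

23.1 pA

I_n = √(2qI·B)
2qI·B = 2 × 1.602×10⁻¹⁹ × 1.02×10⁻⁸ × 1.63×10⁵ = 5.33×10⁻²² A²
I_n = √(5.33×10⁻²²) = 2.31×10⁻¹¹ A = 23.1 pA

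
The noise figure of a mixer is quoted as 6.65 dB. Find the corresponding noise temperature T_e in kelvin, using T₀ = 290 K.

1051 K

F = 10^(6.65/10) = 4.62381
T_e = (F − 1)·T₀ = (4.62381 − 1) × 290 = 1051 K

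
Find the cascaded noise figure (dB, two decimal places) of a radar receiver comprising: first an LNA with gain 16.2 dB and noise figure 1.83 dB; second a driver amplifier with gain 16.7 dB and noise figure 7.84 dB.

Convert to linear (a loss of L dB is a gain of −L dB): F_i = 10^(NF_i/10), G_i = 10^(G_i,dB/10)
  Stage 1: F_1 = 10^(1.83/10) = 1.524, G_1 = 10^(16.2/10) = 41.69
  Stage 2: F_2 = 10^(7.84/10) = 6.081, G_2 = 10^(16.7/10) = 46.77
Friis cascade:
  F = 1.524 + (6.081 − 1)/41.69 = 1.646
NF = 10 log₁₀(1.646) = 2.16 dB

2.16 dB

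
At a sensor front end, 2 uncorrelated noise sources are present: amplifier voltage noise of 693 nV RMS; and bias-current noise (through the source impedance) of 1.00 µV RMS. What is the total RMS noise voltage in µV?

1.22 µV

Uncorrelated sources add in power (mean-square): V_tot = √(ΣV_i²)
V_tot = √[(6.93×10⁻⁷)² + (1.00×10⁻⁶)²] = 1.22×10⁻⁶ V = 1.22 µV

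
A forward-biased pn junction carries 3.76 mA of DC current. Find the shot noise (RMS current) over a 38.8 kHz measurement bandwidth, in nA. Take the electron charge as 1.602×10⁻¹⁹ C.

6.84 nA

I_n = √(2qI·B)
2qI·B = 2 × 1.602×10⁻¹⁹ × 3.76×10⁻³ × 3.88×10⁴ = 4.67×10⁻¹⁷ A²
I_n = √(4.67×10⁻¹⁷) = 6.84×10⁻⁹ A = 6.84 nA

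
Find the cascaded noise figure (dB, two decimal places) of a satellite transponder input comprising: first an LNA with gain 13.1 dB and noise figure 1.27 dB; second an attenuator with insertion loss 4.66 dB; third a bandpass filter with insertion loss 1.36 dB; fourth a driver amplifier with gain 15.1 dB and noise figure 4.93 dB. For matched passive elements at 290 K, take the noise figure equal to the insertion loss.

2.79 dB

Convert to linear (a loss of L dB is a gain of −L dB): F_i = 10^(NF_i/10), G_i = 10^(G_i,dB/10)
  Stage 1: F_1 = 10^(1.27/10) = 1.340, G_1 = 10^(13.1/10) = 20.42
  Stage 2: F_2 = 10^(4.66/10) = 2.924, G_2 = 10^(−4.66/10) = 0.3420
  Stage 3: F_3 = 10^(1.36/10) = 1.368, G_3 = 10^(−1.36/10) = 0.7311
  Stage 4: F_4 = 10^(4.93/10) = 3.112, G_4 = 10^(15.1/10) = 32.36
Friis cascade:
  F = 1.340 + (2.924 − 1)/20.42 + (1.368 − 1)/6.982 + (3.112 − 1)/5.105 = 1.900
NF = 10 log₁₀(1.900) = 2.79 dB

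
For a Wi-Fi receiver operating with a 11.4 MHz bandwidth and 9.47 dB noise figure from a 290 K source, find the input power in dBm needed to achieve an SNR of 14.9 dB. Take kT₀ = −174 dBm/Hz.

Sensitivity = −174 + 10 log₁₀(B) + NF + SNR_min
= −174 + 70.57 + 9.47 + 14.9
= −79.06 dBm → −79.1 dBm

−79.1 dBm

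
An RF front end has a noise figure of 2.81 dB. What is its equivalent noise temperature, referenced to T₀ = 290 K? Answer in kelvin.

264 K

F = 10^(2.81/10) = 1.90985
T_e = (F − 1)·T₀ = (1.90985 − 1) × 290 = 264 K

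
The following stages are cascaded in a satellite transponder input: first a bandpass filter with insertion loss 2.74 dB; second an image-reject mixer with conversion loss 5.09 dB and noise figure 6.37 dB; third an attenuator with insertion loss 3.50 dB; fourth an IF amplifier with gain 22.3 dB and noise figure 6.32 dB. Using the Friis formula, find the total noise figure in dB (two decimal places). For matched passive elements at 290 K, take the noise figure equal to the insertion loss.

Convert to linear (a loss of L dB is a gain of −L dB): F_i = 10^(NF_i/10), G_i = 10^(G_i,dB/10)
  Stage 1: F_1 = 10^(2.74/10) = 1.879, G_1 = 10^(−2.74/10) = 0.5321
  Stage 2: F_2 = 10^(6.37/10) = 4.335, G_2 = 10^(−5.09/10) = 0.3097
  Stage 3: F_3 = 10^(3.50/10) = 2.239, G_3 = 10^(−3.50/10) = 0.4467
  Stage 4: F_4 = 10^(6.32/10) = 4.285, G_4 = 10^(22.3/10) = 169.8
Friis cascade:
  F = 1.879 + (4.335 − 1)/0.5321 + (2.239 − 1)/0.1648 + (4.285 − 1)/0.07362 = 60.29
NF = 10 log₁₀(60.29) = 17.80 dB

17.80 dB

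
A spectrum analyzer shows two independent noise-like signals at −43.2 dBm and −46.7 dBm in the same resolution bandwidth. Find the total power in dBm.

Convert to linear, add, convert back:
P₁ = 4.79×10⁻⁸ W, P₂ = 2.14×10⁻⁸ W
P_tot = 6.92×10⁻⁸ W → 10 log₁₀(P_tot / 10⁻³) = −41.6 dBm

−41.6 dBm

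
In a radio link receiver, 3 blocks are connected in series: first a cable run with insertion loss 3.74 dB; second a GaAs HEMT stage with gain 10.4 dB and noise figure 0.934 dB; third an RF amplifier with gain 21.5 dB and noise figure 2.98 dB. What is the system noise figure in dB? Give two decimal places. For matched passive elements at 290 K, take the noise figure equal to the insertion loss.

Convert to linear (a loss of L dB is a gain of −L dB): F_i = 10^(NF_i/10), G_i = 10^(G_i,dB/10)
  Stage 1: F_1 = 10^(3.74/10) = 2.366, G_1 = 10^(−3.74/10) = 0.4227
  Stage 2: F_2 = 10^(0.934/10) = 1.240, G_2 = 10^(10.4/10) = 10.96
  Stage 3: F_3 = 10^(2.98/10) = 1.986, G_3 = 10^(21.5/10) = 141.3
Friis cascade:
  F = 2.366 + (1.240 − 1)/0.4227 + (1.986 − 1)/4.634 = 3.146
NF = 10 log₁₀(3.146) = 4.98 dB

4.98 dB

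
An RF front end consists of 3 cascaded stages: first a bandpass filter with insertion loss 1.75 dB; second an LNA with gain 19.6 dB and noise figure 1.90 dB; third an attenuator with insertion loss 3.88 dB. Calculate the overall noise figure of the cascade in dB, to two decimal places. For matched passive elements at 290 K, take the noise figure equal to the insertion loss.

Convert to linear (a loss of L dB is a gain of −L dB): F_i = 10^(NF_i/10), G_i = 10^(G_i,dB/10)
  Stage 1: F_1 = 10^(1.75/10) = 1.496, G_1 = 10^(−1.75/10) = 0.6683
  Stage 2: F_2 = 10^(1.90/10) = 1.549, G_2 = 10^(19.6/10) = 91.20
  Stage 3: F_3 = 10^(3.88/10) = 2.443, G_3 = 10^(−3.88/10) = 0.4093
Friis cascade:
  F = 1.496 + (1.549 − 1)/0.6683 + (2.443 − 1)/60.95 = 2.341
NF = 10 log₁₀(2.341) = 3.69 dB

3.69 dB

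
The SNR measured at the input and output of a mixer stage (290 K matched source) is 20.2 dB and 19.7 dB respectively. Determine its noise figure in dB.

0.5 dB

NF (dB) = SNR_in(dB) − SNR_out(dB) when the source is at T₀
NF = 20.2 − 19.7 = 0.5 dB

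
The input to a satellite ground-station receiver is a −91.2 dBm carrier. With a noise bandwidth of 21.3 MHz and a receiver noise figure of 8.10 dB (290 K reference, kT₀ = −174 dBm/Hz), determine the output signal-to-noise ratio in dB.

Noise floor: N = −174 + 10 log₁₀(B) + NF
10 log₁₀(2.13×10⁷) = 73.28 dB
N = −174 + 73.28 + 8.10 = −92.62 dBm
SNR = P_sig − N = −91.2 − (−92.62) = 1.42 dB → 1.4 dB

1.4 dB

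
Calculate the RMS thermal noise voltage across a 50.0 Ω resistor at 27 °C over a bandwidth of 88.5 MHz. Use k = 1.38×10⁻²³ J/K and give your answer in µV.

T = 27 °C + 273.15 = 300.15 K
V_n = √(4kTRB)
4kTRB = 4 × 1.38×10⁻²³ × 300.15 × 5.00×10¹ × 8.85×10⁷ = 7.33×10⁻¹¹ V²
V_n = √(7.33×10⁻¹¹) = 8.56×10⁻⁶ V = 8.56 µV

8.56 µV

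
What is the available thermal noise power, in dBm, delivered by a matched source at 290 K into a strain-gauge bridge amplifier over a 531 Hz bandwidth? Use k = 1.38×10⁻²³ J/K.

−146.7 dBm

P_n = kTB = 1.38×10⁻²³ × 290 × 5.31×10² = 2.13×10⁻¹⁸ W
In dBm: 10 log₁₀(2.13×10⁻¹⁸ / 10⁻³) = −146.7 dBm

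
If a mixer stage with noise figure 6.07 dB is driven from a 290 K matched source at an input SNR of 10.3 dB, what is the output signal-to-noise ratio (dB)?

4.23 dB

By definition F = SNR_in/SNR_out, so in dB: SNR_out = SNR_in − NF
SNR_out = 10.3 − 6.07 = 4.23 dB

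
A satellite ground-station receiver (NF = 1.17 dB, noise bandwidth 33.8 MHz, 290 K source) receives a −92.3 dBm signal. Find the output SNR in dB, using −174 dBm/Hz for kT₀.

5.2 dB

Noise floor: N = −174 + 10 log₁₀(B) + NF
10 log₁₀(3.38×10⁷) = 75.29 dB
N = −174 + 75.29 + 1.17 = −97.54 dBm
SNR = P_sig − N = −92.3 − (−97.54) = 5.24 dB → 5.2 dB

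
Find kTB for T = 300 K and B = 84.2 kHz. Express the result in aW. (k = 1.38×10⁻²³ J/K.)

P_n = kTB = 1.38×10⁻²³ × 300 × 8.42×10⁴ = 3.49×10⁻¹⁶ W = 349 aW

349 aW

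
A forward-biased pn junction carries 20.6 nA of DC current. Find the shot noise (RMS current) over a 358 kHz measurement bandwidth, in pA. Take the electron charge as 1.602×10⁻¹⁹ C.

48.6 pA

I_n = √(2qI·B)
2qI·B = 2 × 1.602×10⁻¹⁹ × 2.06×10⁻⁸ × 3.58×10⁵ = 2.36×10⁻²¹ A²
I_n = √(2.36×10⁻²¹) = 4.86×10⁻¹¹ A = 48.6 pA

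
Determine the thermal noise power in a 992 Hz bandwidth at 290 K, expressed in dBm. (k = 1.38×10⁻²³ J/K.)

−144.0 dBm

P_n = kTB = 1.38×10⁻²³ × 290 × 9.92×10² = 3.97×10⁻¹⁸ W
In dBm: 10 log₁₀(3.97×10⁻¹⁸ / 10⁻³) = −144.0 dBm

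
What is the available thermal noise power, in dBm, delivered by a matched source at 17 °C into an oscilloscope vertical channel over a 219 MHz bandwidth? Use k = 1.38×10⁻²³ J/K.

T = 17 °C + 273.15 = 290.15 K
P_n = kTB = 1.38×10⁻²³ × 290.15 × 2.19×10⁸ = 8.77×10⁻¹³ W
In dBm: 10 log₁₀(8.77×10⁻¹³ / 10⁻³) = −90.6 dBm

−90.6 dBm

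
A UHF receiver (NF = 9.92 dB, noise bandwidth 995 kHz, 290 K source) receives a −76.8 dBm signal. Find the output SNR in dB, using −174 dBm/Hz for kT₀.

Noise floor: N = −174 + 10 log₁₀(B) + NF
10 log₁₀(9.95×10⁵) = 59.98 dB
N = −174 + 59.98 + 9.92 = −104.10 dBm
SNR = P_sig − N = −76.8 − (−104.10) = 27.30 dB → 27.3 dB

27.3 dB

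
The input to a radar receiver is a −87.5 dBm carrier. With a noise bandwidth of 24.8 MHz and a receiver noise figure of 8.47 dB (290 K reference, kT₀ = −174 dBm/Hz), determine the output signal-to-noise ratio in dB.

Noise floor: N = −174 + 10 log₁₀(B) + NF
10 log₁₀(2.48×10⁷) = 73.94 dB
N = −174 + 73.94 + 8.47 = −91.59 dBm
SNR = P_sig − N = −87.5 − (−91.59) = 4.09 dB → 4.1 dB

4.1 dB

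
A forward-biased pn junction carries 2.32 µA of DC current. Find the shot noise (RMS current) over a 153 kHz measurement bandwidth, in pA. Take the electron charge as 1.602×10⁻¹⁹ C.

337 pA

I_n = √(2qI·B)
2qI·B = 2 × 1.602×10⁻¹⁹ × 2.32×10⁻⁶ × 1.53×10⁵ = 1.14×10⁻¹⁹ A²
I_n = √(1.14×10⁻¹⁹) = 3.37×10⁻¹⁰ A = 337 pA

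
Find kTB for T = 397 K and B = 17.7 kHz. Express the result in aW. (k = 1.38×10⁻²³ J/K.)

97.0 aW

P_n = kTB = 1.38×10⁻²³ × 397 × 1.77×10⁴ = 9.70×10⁻¹⁷ W = 97.0 aW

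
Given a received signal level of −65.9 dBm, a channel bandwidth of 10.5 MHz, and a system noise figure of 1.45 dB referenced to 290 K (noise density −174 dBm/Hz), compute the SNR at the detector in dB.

36.4 dB

Noise floor: N = −174 + 10 log₁₀(B) + NF
10 log₁₀(1.05×10⁷) = 70.21 dB
N = −174 + 70.21 + 1.45 = −102.34 dBm
SNR = P_sig − N = −65.9 − (−102.34) = 36.44 dB → 36.4 dB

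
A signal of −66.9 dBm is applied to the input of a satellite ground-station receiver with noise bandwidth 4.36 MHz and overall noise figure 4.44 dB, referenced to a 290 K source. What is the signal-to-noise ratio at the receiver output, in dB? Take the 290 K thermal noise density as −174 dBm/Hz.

36.3 dB

Noise floor: N = −174 + 10 log₁₀(B) + NF
10 log₁₀(4.36×10⁶) = 66.39 dB
N = −174 + 66.39 + 4.44 = −103.17 dBm
SNR = P_sig − N = −66.9 − (−103.17) = 36.27 dB → 36.3 dB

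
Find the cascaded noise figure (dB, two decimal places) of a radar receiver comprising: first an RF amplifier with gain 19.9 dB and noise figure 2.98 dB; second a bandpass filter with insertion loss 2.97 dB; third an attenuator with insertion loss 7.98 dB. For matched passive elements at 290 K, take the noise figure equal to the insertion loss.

3.23 dB

Convert to linear (a loss of L dB is a gain of −L dB): F_i = 10^(NF_i/10), G_i = 10^(G_i,dB/10)
  Stage 1: F_1 = 10^(2.98/10) = 1.986, G_1 = 10^(19.9/10) = 97.72
  Stage 2: F_2 = 10^(2.97/10) = 1.982, G_2 = 10^(−2.97/10) = 0.5047
  Stage 3: F_3 = 10^(7.98/10) = 6.281, G_3 = 10^(−7.98/10) = 0.1592
Friis cascade:
  F = 1.986 + (1.982 − 1)/97.72 + (6.281 − 1)/49.32 = 2.103
NF = 10 log₁₀(2.103) = 3.23 dB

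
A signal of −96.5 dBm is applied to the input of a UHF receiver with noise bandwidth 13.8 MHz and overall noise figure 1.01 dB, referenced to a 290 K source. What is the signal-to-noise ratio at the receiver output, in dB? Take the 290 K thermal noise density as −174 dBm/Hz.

Noise floor: N = −174 + 10 log₁₀(B) + NF
10 log₁₀(1.38×10⁷) = 71.4 dB
N = −174 + 71.4 + 1.01 = −101.59 dBm
SNR = P_sig − N = −96.5 − (−101.59) = 5.09 dB → 5.1 dB

5.1 dB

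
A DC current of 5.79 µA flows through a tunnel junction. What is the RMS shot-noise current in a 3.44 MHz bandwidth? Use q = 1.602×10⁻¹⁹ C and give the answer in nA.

I_n = √(2qI·B)
2qI·B = 2 × 1.602×10⁻¹⁹ × 5.79×10⁻⁶ × 3.44×10⁶ = 6.38×10⁻¹⁸ A²
I_n = √(6.38×10⁻¹⁸) = 2.53×10⁻⁹ A = 2.53 nA

2.53 nA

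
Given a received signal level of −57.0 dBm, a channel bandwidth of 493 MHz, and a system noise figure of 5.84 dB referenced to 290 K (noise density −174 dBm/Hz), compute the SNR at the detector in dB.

Noise floor: N = −174 + 10 log₁₀(B) + NF
10 log₁₀(4.93×10⁸) = 86.93 dB
N = −174 + 86.93 + 5.84 = −81.23 dBm
SNR = P_sig − N = −57.0 − (−81.23) = 24.23 dB → 24.2 dB

24.2 dB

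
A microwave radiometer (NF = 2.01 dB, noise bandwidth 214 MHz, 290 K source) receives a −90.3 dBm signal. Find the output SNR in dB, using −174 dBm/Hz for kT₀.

−1.6 dB

Noise floor: N = −174 + 10 log₁₀(B) + NF
10 log₁₀(2.14×10⁸) = 83.3 dB
N = −174 + 83.3 + 2.01 = −88.69 dBm
SNR = P_sig − N = −90.3 − (−88.69) = −1.61 dB → −1.6 dB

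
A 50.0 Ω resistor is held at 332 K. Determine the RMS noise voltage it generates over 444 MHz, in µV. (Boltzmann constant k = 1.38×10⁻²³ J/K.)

20.2 µV

V_n = √(4kTRB)
4kTRB = 4 × 1.38×10⁻²³ × 332 × 5.00×10¹ × 4.44×10⁸ = 4.07×10⁻¹⁰ V²
V_n = √(4.07×10⁻¹⁰) = 2.02×10⁻⁵ V = 20.2 µV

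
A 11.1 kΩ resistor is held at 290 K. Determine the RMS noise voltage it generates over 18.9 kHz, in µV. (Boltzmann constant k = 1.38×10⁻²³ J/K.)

V_n = √(4kTRB)
4kTRB = 4 × 1.38×10⁻²³ × 290 × 1.11×10⁴ × 1.89×10⁴ = 3.36×10⁻¹² V²
V_n = √(3.36×10⁻¹²) = 1.83×10⁻⁶ V = 1.83 µV

1.83 µV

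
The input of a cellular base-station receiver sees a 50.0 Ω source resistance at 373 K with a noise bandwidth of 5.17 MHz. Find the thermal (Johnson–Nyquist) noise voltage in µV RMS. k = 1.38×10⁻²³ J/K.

V_n = √(4kTRB)
4kTRB = 4 × 1.38×10⁻²³ × 373 × 5.00×10¹ × 5.17×10⁶ = 5.32×10⁻¹² V²
V_n = √(5.32×10⁻¹²) = 2.31×10⁻⁶ V = 2.31 µV

2.31 µV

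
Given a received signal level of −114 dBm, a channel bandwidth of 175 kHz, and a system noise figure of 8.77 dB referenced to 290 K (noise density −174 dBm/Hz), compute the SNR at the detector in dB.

Noise floor: N = −174 + 10 log₁₀(B) + NF
10 log₁₀(1.75×10⁵) = 52.43 dB
N = −174 + 52.43 + 8.77 = −112.80 dBm
SNR = P_sig − N = −114 − (−112.80) = −1.20 dB → −1.2 dB

−1.2 dB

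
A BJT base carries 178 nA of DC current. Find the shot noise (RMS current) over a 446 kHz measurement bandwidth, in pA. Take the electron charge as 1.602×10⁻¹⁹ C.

I_n = √(2qI·B)
2qI·B = 2 × 1.602×10⁻¹⁹ × 1.78×10⁻⁷ × 4.46×10⁵ = 2.54×10⁻²⁰ A²
I_n = √(2.54×10⁻²⁰) = 1.59×10⁻¹⁰ A = 159 pA

159 pA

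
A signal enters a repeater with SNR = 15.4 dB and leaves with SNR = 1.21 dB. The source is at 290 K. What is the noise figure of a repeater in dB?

14.19 dB

NF (dB) = SNR_in(dB) − SNR_out(dB) when the source is at T₀
NF = 15.4 − 1.21 = 14.19 dB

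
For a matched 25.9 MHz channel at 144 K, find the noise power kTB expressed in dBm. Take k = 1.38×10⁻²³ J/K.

P_n = kTB = 1.38×10⁻²³ × 144 × 2.59×10⁷ = 5.15×10⁻¹⁴ W
In dBm: 10 log₁₀(5.15×10⁻¹⁴ / 10⁻³) = −102.9 dBm

−102.9 dBm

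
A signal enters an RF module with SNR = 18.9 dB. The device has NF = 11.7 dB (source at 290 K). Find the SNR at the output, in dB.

7.2 dB

By definition F = SNR_in/SNR_out, so in dB: SNR_out = SNR_in − NF
SNR_out = 18.9 − 11.7 = 7.2 dB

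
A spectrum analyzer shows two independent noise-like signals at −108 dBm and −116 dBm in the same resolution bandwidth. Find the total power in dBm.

Convert to linear, add, convert back:
P₁ = 1.58×10⁻¹⁴ W, P₂ = 2.51×10⁻¹⁵ W
P_tot = 1.84×10⁻¹⁴ W → 10 log₁₀(P_tot / 10⁻³) = −107.4 dBm

−107.4 dBm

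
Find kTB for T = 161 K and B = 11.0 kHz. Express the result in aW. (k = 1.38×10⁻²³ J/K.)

24.4 aW

P_n = kTB = 1.38×10⁻²³ × 161 × 1.10×10⁴ = 2.44×10⁻¹⁷ W = 24.4 aW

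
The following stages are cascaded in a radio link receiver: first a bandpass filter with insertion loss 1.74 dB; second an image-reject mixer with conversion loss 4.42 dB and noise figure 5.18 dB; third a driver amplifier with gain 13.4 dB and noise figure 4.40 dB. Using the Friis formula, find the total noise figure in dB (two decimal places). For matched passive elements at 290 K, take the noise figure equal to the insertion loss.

10.85 dB

Convert to linear (a loss of L dB is a gain of −L dB): F_i = 10^(NF_i/10), G_i = 10^(G_i,dB/10)
  Stage 1: F_1 = 10^(1.74/10) = 1.493, G_1 = 10^(−1.74/10) = 0.6699
  Stage 2: F_2 = 10^(5.18/10) = 3.296, G_2 = 10^(−4.42/10) = 0.3614
  Stage 3: F_3 = 10^(4.40/10) = 2.754, G_3 = 10^(13.4/10) = 21.88
Friis cascade:
  F = 1.493 + (3.296 − 1)/0.6699 + (2.754 − 1)/0.2421 = 12.17
NF = 10 log₁₀(12.17) = 10.85 dB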